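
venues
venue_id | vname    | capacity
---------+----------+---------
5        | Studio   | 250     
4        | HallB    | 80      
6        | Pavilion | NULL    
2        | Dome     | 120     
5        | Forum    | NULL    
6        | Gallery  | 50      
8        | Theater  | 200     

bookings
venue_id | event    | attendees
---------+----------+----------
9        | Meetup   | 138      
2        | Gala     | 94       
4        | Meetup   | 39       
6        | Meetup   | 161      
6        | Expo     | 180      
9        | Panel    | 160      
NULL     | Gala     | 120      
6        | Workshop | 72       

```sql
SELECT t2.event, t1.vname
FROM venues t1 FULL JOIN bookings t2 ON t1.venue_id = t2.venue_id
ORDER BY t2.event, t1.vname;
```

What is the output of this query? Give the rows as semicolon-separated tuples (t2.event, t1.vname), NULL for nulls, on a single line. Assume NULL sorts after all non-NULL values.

FULL OUTER JOIN keeps every row from both sides; unmatched rows get NULL for the other side's columns.
Matching on t1.venue_id = t2.venue_id. A NULL in a compared column never satisfies the condition.
- t1 row (venue_id=5): no match → kept, t2 columns NULL.
- t1 row (venue_id=4): matches 1 t2 row(s) → 1 output row(s).
- t1 row (venue_id=6): matches 3 t2 row(s) → 3 output row(s).
- t1 row (venue_id=2): matches 1 t2 row(s) → 1 output row(s).
- t1 row (venue_id=5): no match → kept, t2 columns NULL.
- t1 row (venue_id=6): matches 3 t2 row(s) → 3 output row(s).
- t1 row (venue_id=8): no match → kept, t2 columns NULL.
- 3 row(s) from t2 found no t1 partner → padded with NULL.

(Expo, Gallery); (Expo, Pavilion); (Gala, Dome); (Gala, NULL); (Meetup, Gallery); (Meetup, HallB); (Meetup, Pavilion); (Meetup, NULL); (Panel, NULL); (Workshop, Gallery); (Workshop, Pavilion); (NULL, Forum); (NULL, Studio); (NULL, Theater)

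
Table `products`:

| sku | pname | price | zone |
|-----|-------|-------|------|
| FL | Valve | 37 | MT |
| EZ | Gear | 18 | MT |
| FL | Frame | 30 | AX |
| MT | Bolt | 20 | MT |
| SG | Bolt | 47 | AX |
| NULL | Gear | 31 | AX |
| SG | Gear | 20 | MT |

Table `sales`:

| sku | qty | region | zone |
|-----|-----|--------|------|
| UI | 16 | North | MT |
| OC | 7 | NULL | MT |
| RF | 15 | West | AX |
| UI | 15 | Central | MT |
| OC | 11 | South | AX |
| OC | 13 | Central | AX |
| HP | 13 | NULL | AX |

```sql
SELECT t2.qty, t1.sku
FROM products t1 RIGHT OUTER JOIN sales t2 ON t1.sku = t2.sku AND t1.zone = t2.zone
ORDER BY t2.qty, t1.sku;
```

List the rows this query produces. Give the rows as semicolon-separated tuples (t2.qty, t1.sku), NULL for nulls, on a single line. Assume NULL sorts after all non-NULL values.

RIGHT JOIN keeps every row from `sales`; unmatched rows get NULL for `products`'s columns.
Matching on t1.sku = t2.sku AND t1.zone = t2.zone. A NULL in a compared column never satisfies the condition.
- sku=FL, zone=MT: no matching t2 row.
- sku=EZ, zone=MT: no matching t2 row.
- sku=FL, zone=AX: no matching t2 row.
- sku=MT, zone=MT: no matching t2 row.
- sku=SG, zone=AX: no matching t2 row.
- sku=NULL, zone=AX: no matching t2 row.
- sku=SG, zone=MT: no matching t2 row.
- 7 t2 row(s) had no t1 match → kept, t1 columns NULL.
After projecting and ordering:
t2.qty | t1.sku
7 | NULL
11 | NULL
13 | NULL
13 | NULL
15 | NULL
15 | NULL
16 | NULL

(7, NULL); (11, NULL); (13, NULL); (13, NULL); (15, NULL); (15, NULL); (16, NULL)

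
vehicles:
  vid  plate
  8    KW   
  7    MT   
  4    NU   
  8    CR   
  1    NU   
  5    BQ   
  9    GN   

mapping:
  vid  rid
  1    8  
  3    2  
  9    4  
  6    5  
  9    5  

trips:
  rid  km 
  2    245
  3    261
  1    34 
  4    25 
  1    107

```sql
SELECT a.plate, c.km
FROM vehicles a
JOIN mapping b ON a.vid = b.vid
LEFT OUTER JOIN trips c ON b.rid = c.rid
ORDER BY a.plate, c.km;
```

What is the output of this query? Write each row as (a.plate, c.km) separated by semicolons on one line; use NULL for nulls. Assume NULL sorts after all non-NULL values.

Evaluate left to right. First `vehicles a INNER JOIN mapping b` on vid: 3 row(s).
Then LEFT JOIN `trips c` on rid: each of those 3 rows is kept; rows whose b.rid has no match in c get NULL for c's columns.

(GN, 25); (GN, NULL); (NU, NULL)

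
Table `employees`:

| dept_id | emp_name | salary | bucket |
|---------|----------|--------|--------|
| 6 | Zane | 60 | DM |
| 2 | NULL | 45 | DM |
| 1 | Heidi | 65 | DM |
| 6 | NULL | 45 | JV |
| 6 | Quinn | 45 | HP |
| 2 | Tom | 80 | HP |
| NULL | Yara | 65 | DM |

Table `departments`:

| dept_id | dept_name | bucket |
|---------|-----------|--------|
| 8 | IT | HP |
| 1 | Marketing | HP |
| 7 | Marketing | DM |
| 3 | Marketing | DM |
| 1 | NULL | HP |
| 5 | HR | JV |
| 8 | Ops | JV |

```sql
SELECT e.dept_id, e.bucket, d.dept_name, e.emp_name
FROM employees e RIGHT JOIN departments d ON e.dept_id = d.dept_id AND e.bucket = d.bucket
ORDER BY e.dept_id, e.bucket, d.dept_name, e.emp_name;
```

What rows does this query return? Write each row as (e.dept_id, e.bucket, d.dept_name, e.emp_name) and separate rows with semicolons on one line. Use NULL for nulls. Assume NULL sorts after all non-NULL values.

RIGHT JOIN keeps every row from `departments`; unmatched rows get NULL for `employees`'s columns.
Matching on e.dept_id = d.dept_id AND e.bucket = d.bucket. A NULL in a compared column never satisfies the condition.
- dept_id=6, bucket=DM: no matching d row.
- dept_id=2, bucket=DM: no matching d row.
- dept_id=1, bucket=DM: no matching d row.
- dept_id=6, bucket=JV: no matching d row.
- dept_id=6, bucket=HP: no matching d row.
- dept_id=2, bucket=HP: no matching d row.
- dept_id=NULL, bucket=DM: no matching d row.
- 7 row(s) from d found no e partner → padded with NULL.
After projecting and ordering:
e.dept_id | e.bucket | d.dept_name | e.emp_name
NULL | NULL | HR | NULL
NULL | NULL | IT | NULL
NULL | NULL | Marketing | NULL
NULL | NULL | Marketing | NULL
NULL | NULL | Marketing | NULL
NULL | NULL | Ops | NULL
NULL | NULL | NULL | NULL

(NULL, NULL, HR, NULL); (NULL, NULL, IT, NULL); (NULL, NULL, Marketing, NULL); (NULL, NULL, Marketing, NULL); (NULL, NULL, Marketing, NULL); (NULL, NULL, Ops, NULL); (NULL, NULL, NULL, NULL)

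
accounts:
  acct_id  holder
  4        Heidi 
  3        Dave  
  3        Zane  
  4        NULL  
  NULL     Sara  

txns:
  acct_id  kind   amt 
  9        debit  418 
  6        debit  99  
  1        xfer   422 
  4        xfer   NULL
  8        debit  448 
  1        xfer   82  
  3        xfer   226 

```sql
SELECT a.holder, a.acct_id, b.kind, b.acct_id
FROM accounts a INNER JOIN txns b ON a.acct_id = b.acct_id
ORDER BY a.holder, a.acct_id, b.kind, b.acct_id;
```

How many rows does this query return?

INNER JOIN keeps only pairs where the ON condition holds.
Matching on a.acct_id = b.acct_id. A NULL in a compared column never satisfies the condition.
- a (acct_id=4) pairs with 1 row(s) of b.
- a (acct_id=3) pairs with 1 row(s) of b.
- a (acct_id=3) pairs with 1 row(s) of b.
- a (acct_id=4) pairs with 1 row(s) of b.
- a (acct_id=NULL) has no partner → excluded.
Total: 4 rows.

4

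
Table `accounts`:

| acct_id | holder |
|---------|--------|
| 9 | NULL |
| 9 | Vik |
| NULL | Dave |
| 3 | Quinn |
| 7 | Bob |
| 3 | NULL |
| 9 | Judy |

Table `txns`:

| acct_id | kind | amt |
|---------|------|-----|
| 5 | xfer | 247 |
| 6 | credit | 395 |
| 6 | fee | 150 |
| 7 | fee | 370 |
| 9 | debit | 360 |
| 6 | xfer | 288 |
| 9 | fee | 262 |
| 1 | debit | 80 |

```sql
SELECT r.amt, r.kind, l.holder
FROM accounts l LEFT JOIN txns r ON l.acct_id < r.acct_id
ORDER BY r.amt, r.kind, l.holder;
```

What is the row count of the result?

20

LEFT JOIN keeps every row from `accounts`; unmatched rows get NULL for `txns`'s columns.
Matching on l.acct_id < r.acct_id. A NULL in a compared column never satisfies the condition.
- l (acct_id=9) has no partner → padded with NULL.
- l (acct_id=9) has no partner → padded with NULL.
- l (acct_id=NULL) has no partner → padded with NULL.
- l (acct_id=3) pairs with 7 row(s) of r.
- l (acct_id=7) pairs with 2 row(s) of r.
- l (acct_id=3) pairs with 7 row(s) of r.
- l (acct_id=9) has no partner → padded with NULL.
Total: 16 matched + 4 padded = 20 rows.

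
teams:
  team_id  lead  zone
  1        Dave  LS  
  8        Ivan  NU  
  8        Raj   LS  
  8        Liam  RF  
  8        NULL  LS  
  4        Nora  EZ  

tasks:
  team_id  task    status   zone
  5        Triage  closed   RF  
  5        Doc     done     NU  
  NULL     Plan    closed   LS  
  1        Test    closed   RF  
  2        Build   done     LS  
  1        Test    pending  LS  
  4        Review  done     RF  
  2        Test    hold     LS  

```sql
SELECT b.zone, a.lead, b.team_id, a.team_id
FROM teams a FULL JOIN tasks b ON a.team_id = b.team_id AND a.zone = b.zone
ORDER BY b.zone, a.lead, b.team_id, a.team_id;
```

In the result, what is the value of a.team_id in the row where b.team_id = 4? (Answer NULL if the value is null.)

FULL OUTER JOIN keeps every row from both sides; unmatched rows get NULL for the other side's columns.
Matching on a.team_id = b.team_id AND a.zone = b.zone. A NULL in a compared column never satisfies the condition.
- a (team_id=1, zone=LS) pairs with 1 row(s) of b.
- a (team_id=8, zone=NU) has no partner → padded with NULL.
- a (team_id=8, zone=LS) has no partner → padded with NULL.
- a (team_id=8, zone=RF) has no partner → padded with NULL.
- a (team_id=8, zone=LS) has no partner → padded with NULL.
- a (team_id=4, zone=EZ) has no partner → padded with NULL.
- 7 b row(s) had no a match → kept, a columns NULL.

NULL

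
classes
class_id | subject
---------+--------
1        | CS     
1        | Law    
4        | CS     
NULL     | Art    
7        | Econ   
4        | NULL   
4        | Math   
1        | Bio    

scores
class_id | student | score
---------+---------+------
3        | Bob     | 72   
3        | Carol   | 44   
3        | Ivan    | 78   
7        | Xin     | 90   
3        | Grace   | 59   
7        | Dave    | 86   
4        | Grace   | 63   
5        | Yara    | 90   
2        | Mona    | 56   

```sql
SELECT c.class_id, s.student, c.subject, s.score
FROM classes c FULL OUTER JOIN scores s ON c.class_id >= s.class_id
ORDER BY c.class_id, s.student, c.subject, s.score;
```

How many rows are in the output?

31

FULL OUTER JOIN keeps every row from both sides; unmatched rows get NULL for the other side's columns.
Matching on c.class_id >= s.class_id. A NULL in a compared column never satisfies the condition.
Matched pairs: 27; unmatched c rows kept: 4; unmatched s rows kept: 0.
Total: 27 matched + 4 padded = 31 rows.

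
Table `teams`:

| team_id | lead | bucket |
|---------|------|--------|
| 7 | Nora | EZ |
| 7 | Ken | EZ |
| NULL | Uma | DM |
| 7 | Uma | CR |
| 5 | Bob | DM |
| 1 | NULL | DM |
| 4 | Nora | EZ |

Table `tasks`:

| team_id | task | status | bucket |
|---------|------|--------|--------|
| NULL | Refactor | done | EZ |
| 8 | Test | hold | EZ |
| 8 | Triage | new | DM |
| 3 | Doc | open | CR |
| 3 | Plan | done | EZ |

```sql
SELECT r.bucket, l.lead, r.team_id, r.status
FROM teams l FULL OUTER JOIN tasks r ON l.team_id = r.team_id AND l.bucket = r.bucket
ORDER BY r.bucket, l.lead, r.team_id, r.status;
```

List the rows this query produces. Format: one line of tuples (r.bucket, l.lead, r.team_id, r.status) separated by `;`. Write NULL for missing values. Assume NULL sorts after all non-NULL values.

(CR, NULL, 3, open); (DM, NULL, 8, new); (EZ, NULL, 3, done); (EZ, NULL, 8, hold); (EZ, NULL, NULL, done); (NULL, Bob, NULL, NULL); (NULL, Ken, NULL, NULL); (NULL, Nora, NULL, NULL); (NULL, Nora, NULL, NULL); (NULL, Uma, NULL, NULL); (NULL, Uma, NULL, NULL); (NULL, NULL, NULL, NULL)

FULL OUTER JOIN keeps every row from both sides; unmatched rows get NULL for the other side's columns.
Matching on l.team_id = r.team_id AND l.bucket = r.bucket. A NULL in a compared column never satisfies the condition.
- team_id=7, bucket=EZ: no r row matches, row kept with r columns NULL.
- team_id=7, bucket=EZ: no r row matches, row kept with r columns NULL.
- team_id=NULL, bucket=DM: no r row matches, row kept with r columns NULL.
- team_id=7, bucket=CR: no r row matches, row kept with r columns NULL.
- team_id=5, bucket=DM: no r row matches, row kept with r columns NULL.
- team_id=1, bucket=DM: no r row matches, row kept with r columns NULL.
- team_id=4, bucket=EZ: no r row matches, row kept with r columns NULL.
- 5 r row(s) had no l match → kept, l columns NULL.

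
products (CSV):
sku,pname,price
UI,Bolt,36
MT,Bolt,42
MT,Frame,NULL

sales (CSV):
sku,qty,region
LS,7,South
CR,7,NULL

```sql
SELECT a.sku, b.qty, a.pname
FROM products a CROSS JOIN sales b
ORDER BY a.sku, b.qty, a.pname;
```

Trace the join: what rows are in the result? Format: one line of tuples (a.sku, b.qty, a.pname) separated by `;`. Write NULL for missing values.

CROSS JOIN pairs every row of `products` with every row of `sales`: 3 × 2 = 6 rows.
After projecting and ordering:
a.sku | b.qty | a.pname
MT | 7 | Bolt
MT | 7 | Bolt
MT | 7 | Frame
MT | 7 | Frame
UI | 7 | Bolt
UI | 7 | Bolt

(MT, 7, Bolt); (MT, 7, Bolt); (MT, 7, Frame); (MT, 7, Frame); (UI, 7, Bolt); (UI, 7, Bolt)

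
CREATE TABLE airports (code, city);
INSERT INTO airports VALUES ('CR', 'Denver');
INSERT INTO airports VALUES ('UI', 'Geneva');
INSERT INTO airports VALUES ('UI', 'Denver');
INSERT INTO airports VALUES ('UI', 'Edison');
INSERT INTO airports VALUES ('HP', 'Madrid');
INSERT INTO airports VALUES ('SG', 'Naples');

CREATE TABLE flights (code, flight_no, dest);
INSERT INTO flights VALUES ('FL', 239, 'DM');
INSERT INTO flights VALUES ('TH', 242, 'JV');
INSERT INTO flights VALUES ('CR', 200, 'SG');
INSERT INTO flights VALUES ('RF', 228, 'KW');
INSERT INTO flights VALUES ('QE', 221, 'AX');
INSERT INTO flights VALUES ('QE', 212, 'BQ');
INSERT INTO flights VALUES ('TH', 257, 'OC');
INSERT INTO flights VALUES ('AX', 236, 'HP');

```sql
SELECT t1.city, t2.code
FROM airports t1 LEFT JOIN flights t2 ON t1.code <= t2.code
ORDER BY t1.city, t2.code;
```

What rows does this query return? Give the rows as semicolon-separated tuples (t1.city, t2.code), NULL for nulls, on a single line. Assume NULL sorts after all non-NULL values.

LEFT JOIN keeps every row from `airports`; unmatched rows get NULL for `flights`'s columns.
Matching on t1.code <= t2.code.
Matched pairs: 14; unmatched t1 rows kept: 3.

(Denver, CR); (Denver, FL); (Denver, QE); (Denver, QE); (Denver, RF); (Denver, TH); (Denver, TH); (Denver, NULL); (Edison, NULL); (Geneva, NULL); (Madrid, QE); (Madrid, QE); (Madrid, RF); (Madrid, TH); (Madrid, TH); (Naples, TH); (Naples, TH)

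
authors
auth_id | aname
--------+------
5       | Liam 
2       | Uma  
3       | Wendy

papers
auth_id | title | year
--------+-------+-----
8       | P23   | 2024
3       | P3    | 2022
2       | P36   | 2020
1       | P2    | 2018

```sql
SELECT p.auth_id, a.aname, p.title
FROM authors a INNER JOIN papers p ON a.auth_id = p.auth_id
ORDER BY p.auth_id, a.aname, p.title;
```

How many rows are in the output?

INNER JOIN keeps only pairs where the ON condition holds.
Matching on a.auth_id = p.auth_id.
Matched pairs: 2.
Total: 2 rows.

2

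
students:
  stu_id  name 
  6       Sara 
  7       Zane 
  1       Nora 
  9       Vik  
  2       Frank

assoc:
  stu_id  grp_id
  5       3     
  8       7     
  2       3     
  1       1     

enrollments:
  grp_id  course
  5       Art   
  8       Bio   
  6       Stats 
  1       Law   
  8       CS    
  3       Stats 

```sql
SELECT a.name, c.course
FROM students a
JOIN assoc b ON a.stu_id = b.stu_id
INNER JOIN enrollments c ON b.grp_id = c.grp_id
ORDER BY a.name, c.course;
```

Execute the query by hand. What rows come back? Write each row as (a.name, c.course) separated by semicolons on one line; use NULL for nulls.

Step 1 — a INNER JOIN b on stu_id → 2 row(s).
Then INNER JOIN `enrollments c` on grp_id: keep only rows whose b.grp_id appears in c.

(Frank, Stats); (Nora, Law)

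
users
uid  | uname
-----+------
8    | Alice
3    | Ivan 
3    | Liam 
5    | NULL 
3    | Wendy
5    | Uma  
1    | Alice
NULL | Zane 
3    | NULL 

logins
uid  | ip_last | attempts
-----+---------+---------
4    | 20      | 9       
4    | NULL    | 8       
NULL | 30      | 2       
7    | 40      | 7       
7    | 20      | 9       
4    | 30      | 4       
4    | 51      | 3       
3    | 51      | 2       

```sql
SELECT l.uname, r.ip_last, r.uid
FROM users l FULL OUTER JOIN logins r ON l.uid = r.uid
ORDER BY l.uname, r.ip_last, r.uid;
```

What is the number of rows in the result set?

16

FULL OUTER JOIN keeps every row from both sides; unmatched rows get NULL for the other side's columns.
Matching on l.uid = r.uid. A NULL in a compared column never satisfies the condition.
Matched pairs: 4; unmatched l rows kept: 5; unmatched r rows kept: 7.
Total: 4 matched + 12 padded = 16 rows.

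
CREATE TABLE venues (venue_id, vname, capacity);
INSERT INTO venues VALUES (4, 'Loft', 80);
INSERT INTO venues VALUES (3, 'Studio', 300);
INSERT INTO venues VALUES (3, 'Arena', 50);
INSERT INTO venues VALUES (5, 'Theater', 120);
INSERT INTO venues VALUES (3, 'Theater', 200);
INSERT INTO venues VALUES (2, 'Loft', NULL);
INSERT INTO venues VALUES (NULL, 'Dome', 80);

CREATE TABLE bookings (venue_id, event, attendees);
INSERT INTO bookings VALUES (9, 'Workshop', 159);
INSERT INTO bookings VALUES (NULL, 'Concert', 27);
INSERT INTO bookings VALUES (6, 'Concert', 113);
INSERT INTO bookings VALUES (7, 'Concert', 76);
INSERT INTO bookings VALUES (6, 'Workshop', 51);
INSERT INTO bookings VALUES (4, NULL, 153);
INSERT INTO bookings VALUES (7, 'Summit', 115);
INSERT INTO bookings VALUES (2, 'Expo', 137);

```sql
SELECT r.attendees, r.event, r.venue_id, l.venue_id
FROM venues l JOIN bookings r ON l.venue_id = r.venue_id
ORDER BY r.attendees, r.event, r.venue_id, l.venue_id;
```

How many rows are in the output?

2

INNER JOIN keeps only pairs where the ON condition holds.
Matching on l.venue_id = r.venue_id. A NULL in a compared column never satisfies the condition.
Matched pairs: 2.
Total: 2 rows.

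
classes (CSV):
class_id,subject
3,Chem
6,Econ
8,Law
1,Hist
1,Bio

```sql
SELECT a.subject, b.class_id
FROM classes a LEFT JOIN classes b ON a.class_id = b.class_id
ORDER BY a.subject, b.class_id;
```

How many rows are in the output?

7

LEFT JOIN keeps every row from `classes a`; unmatched rows get NULL for `classes b`'s columns.
Matching on a.class_id = b.class_id.
- a[0] class_id=3 → 1 match(es) in b → 1 row(s).
- a[1] class_id=6 → 1 match(es) in b → 1 row(s).
- a[2] class_id=8 → 1 match(es) in b → 1 row(s).
- a[3] class_id=1 → 2 match(es) in b → 2 row(s).
- a[4] class_id=1 → 2 match(es) in b → 2 row(s).
Total: 7 rows.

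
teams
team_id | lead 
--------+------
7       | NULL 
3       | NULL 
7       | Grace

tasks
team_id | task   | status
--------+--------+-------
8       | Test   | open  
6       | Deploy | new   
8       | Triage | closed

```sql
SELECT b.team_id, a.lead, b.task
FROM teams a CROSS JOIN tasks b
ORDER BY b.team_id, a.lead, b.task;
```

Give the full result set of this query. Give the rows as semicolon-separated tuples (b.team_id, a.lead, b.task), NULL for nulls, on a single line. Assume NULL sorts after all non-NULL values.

CROSS JOIN pairs every row of `teams` with every row of `tasks`: 3 × 3 = 9 rows.
After projecting and ordering:
b.team_id | a.lead | b.task
6 | Grace | Deploy
6 | NULL | Deploy
6 | NULL | Deploy
8 | Grace | Test
8 | Grace | Triage
8 | NULL | Test
8 | NULL | Test
8 | NULL | Triage
8 | NULL | Triage

(6, Grace, Deploy); (6, NULL, Deploy); (6, NULL, Deploy); (8, Grace, Test); (8, Grace, Triage); (8, NULL, Test); (8, NULL, Test); (8, NULL, Triage); (8, NULL, Triage)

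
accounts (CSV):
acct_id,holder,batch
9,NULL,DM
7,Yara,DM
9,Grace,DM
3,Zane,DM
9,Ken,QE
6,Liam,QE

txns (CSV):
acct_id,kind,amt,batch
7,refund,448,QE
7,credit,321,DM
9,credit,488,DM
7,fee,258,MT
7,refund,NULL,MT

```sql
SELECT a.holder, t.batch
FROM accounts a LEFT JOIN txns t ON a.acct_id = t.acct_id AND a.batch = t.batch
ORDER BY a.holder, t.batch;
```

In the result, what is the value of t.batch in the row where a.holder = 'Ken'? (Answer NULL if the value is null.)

LEFT JOIN keeps every row from `accounts`; unmatched rows get NULL for `txns`'s columns.
Matching on a.acct_id = t.acct_id AND a.batch = t.batch.
- a row (acct_id=9, batch=DM): matches 1 t row(s) → 1 output row(s).
- a row (acct_id=7, batch=DM): matches 1 t row(s) → 1 output row(s).
- a row (acct_id=9, batch=DM): matches 1 t row(s) → 1 output row(s).
- a row (acct_id=3, batch=DM): no match → kept, t columns NULL.
- a row (acct_id=9, batch=QE): no match → kept, t columns NULL.
- a row (acct_id=6, batch=QE): no match → kept, t columns NULL.

NULL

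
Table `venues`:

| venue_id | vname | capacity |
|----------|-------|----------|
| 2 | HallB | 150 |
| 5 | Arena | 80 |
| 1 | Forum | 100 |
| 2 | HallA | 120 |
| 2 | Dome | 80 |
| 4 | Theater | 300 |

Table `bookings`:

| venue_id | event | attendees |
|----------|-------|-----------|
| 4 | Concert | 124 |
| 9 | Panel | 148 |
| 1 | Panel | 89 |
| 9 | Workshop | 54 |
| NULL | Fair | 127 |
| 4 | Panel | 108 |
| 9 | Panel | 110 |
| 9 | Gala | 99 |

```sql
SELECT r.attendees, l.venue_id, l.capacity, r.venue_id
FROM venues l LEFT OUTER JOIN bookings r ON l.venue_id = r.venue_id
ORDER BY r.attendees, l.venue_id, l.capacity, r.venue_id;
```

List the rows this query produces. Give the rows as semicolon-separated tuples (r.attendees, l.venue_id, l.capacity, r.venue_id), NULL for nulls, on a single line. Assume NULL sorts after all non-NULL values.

LEFT JOIN keeps every row from `venues`; unmatched rows get NULL for `bookings`'s columns.
Matching on l.venue_id = r.venue_id. A NULL in a compared column never satisfies the condition.
- l[0] venue_id=2 → no match; kept with NULLs on the r side.
- l[1] venue_id=5 → no match; kept with NULLs on the r side.
- l[2] venue_id=1 → 1 match(es) in r → 1 row(s).
- l[3] venue_id=2 → no match; kept with NULLs on the r side.
- l[4] venue_id=2 → no match; kept with NULLs on the r side.
- l[5] venue_id=4 → 2 match(es) in r → 2 row(s).
After projecting and ordering:
r.attendees | l.venue_id | l.capacity | r.venue_id
89 | 1 | 100 | 1
108 | 4 | 300 | 4
124 | 4 | 300 | 4
NULL | 2 | 80 | NULL
NULL | 2 | 120 | NULL
NULL | 2 | 150 | NULL
NULL | 5 | 80 | NULL

(89, 1, 100, 1); (108, 4, 300, 4); (124, 4, 300, 4); (NULL, 2, 80, NULL); (NULL, 2, 120, NULL); (NULL, 2, 150, NULL); (NULL, 5, 80, NULL)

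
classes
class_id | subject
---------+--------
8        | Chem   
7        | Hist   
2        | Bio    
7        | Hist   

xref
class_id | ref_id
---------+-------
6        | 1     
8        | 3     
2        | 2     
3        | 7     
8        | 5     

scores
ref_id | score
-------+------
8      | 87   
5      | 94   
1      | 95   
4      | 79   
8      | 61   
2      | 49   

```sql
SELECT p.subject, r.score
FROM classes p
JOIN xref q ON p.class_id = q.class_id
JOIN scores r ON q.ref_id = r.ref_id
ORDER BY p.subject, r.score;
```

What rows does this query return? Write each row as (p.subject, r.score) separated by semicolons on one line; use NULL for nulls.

Evaluate left to right. First `classes p INNER JOIN xref q` on class_id: 3 row(s).
Then INNER JOIN `scores r` on ref_id: keep only rows whose q.ref_id appears in r.

(Bio, 49); (Chem, 94)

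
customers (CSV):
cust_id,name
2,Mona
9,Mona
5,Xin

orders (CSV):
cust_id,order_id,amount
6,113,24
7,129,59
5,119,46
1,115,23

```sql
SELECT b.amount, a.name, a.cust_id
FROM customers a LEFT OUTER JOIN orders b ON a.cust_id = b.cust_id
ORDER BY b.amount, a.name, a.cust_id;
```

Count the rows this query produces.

3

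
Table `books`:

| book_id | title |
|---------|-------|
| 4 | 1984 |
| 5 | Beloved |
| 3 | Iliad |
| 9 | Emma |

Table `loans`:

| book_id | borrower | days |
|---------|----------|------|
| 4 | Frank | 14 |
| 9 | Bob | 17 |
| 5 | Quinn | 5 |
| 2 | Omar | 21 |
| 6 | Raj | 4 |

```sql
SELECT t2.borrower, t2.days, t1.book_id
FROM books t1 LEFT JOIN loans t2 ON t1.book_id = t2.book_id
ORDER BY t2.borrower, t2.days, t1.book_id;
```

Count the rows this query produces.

4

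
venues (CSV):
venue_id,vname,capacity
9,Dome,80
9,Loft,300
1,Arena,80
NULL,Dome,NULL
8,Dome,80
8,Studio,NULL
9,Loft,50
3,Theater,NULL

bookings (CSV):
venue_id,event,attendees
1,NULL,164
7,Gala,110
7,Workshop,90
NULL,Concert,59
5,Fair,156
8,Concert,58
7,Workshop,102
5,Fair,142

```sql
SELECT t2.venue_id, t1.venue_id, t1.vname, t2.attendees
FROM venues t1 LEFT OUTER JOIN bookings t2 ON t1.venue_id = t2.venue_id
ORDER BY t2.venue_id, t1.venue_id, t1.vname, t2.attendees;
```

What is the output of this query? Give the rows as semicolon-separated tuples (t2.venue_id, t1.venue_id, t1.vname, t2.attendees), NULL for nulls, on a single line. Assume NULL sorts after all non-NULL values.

(1, 1, Arena, 164); (8, 8, Dome, 58); (8, 8, Studio, 58); (NULL, 3, Theater, NULL); (NULL, 9, Dome, NULL); (NULL, 9, Loft, NULL); (NULL, 9, Loft, NULL); (NULL, NULL, Dome, NULL)

LEFT JOIN keeps every row from `venues`; unmatched rows get NULL for `bookings`'s columns.
Matching on t1.venue_id = t2.venue_id. A NULL in a compared column never satisfies the condition.
- t1[0] venue_id=9 → no match; kept with NULLs on the t2 side.
- t1[1] venue_id=9 → no match; kept with NULLs on the t2 side.
- t1[2] venue_id=1 → 1 match(es) in t2 → 1 row(s).
- t1[3] venue_id=NULL → no match; kept with NULLs on the t2 side.
- t1[4] venue_id=8 → 1 match(es) in t2 → 1 row(s).
- t1[5] venue_id=8 → 1 match(es) in t2 → 1 row(s).
- t1[6] venue_id=9 → no match; kept with NULLs on the t2 side.
- t1[7] venue_id=3 → no match; kept with NULLs on the t2 side.
After projecting and ordering:
t2.venue_id | t1.venue_id | t1.vname | t2.attendees
1 | 1 | Arena | 164
8 | 8 | Dome | 58
8 | 8 | Studio | 58
NULL | 3 | Theater | NULL
NULL | 9 | Dome | NULL
NULL | 9 | Loft | NULL
NULL | 9 | Loft | NULL
NULL | NULL | Dome | NULL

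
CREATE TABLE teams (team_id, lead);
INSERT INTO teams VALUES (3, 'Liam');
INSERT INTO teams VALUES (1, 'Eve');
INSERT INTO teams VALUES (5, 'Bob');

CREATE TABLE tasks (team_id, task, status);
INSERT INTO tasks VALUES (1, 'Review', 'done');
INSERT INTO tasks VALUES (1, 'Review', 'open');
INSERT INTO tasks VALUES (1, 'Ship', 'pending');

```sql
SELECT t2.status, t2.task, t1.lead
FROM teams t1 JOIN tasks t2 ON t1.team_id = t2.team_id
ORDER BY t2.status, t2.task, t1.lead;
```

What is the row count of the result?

3

INNER JOIN keeps only pairs where the ON condition holds.
Matching on t1.team_id = t2.team_id.
- team_id=3: no matching t2 row, dropped.
- team_id=1: 3 matching t2 row(s), so 3 row(s) emitted.
- team_id=5: no matching t2 row, dropped.
Total: 3 rows.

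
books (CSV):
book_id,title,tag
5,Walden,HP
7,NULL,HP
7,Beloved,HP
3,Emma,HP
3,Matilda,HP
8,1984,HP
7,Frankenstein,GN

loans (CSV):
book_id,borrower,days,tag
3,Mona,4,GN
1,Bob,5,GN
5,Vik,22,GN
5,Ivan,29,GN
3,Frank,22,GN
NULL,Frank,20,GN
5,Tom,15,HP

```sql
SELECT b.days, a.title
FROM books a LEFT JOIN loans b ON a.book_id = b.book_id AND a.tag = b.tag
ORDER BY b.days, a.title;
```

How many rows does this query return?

7

LEFT JOIN keeps every row from `books`; unmatched rows get NULL for `loans`'s columns.
Matching on a.book_id = b.book_id AND a.tag = b.tag. A NULL in a compared column never satisfies the condition.
Matched pairs: 1; unmatched a rows kept: 6.
Total: 1 matched + 6 padded = 7 rows.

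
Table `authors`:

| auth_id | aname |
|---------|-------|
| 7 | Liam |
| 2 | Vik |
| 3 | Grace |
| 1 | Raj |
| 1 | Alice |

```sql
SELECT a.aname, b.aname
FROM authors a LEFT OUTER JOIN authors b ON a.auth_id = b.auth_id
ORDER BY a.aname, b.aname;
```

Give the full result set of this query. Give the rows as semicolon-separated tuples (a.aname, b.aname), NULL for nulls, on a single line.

LEFT JOIN keeps every row from `authors a`; unmatched rows get NULL for `authors b`'s columns.
Matching on a.auth_id = b.auth_id.
Matched pairs: 7; unmatched a rows kept: 0.

(Alice, Alice); (Alice, Raj); (Grace, Grace); (Liam, Liam); (Raj, Alice); (Raj, Raj); (Vik, Vik)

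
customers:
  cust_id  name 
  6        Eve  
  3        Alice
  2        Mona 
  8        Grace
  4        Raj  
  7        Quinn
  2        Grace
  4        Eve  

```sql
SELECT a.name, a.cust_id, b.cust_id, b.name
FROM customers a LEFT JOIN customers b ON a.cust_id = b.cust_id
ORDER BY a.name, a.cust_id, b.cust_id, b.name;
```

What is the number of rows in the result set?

12

LEFT JOIN keeps every row from `customers a`; unmatched rows get NULL for `customers b`'s columns.
Matching on a.cust_id = b.cust_id.
Matched pairs: 12; unmatched a rows kept: 0.
Total: 12 rows.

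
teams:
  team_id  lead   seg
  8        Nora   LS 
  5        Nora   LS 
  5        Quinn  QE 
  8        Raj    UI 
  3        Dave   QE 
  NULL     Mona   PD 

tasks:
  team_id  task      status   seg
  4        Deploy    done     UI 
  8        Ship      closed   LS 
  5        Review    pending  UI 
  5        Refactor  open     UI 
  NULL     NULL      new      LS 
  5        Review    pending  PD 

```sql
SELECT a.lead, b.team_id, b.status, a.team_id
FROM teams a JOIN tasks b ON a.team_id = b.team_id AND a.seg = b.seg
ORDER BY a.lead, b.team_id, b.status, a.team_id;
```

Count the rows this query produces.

INNER JOIN keeps only pairs where the ON condition holds.
Matching on a.team_id = b.team_id AND a.seg = b.seg. A NULL in a compared column never satisfies the condition.
Matched pairs: 1.
Total: 1 rows.

1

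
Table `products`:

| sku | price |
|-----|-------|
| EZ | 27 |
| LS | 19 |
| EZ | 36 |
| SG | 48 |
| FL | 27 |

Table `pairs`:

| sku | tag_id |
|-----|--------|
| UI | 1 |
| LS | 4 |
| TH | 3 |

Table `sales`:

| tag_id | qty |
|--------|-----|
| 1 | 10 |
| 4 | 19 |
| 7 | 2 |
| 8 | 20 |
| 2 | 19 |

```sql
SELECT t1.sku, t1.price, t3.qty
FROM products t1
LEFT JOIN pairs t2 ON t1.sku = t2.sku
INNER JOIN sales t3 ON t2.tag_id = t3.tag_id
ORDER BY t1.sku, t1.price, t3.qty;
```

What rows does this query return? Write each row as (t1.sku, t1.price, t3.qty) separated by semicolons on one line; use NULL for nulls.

Step 1 — t1 LEFT JOIN t2 on sku → 5 row(s).
Then INNER JOIN `sales t3` on tag_id: keep only rows whose t2.tag_id appears in t3.

(LS, 19, 19)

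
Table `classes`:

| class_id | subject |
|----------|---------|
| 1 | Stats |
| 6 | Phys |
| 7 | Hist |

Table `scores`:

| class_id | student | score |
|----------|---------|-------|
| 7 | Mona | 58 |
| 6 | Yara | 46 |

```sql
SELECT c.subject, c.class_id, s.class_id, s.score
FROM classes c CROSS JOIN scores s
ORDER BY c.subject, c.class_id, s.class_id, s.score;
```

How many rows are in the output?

6

CROSS JOIN pairs every row of `classes` with every row of `scores`: 3 × 2 = 6 rows.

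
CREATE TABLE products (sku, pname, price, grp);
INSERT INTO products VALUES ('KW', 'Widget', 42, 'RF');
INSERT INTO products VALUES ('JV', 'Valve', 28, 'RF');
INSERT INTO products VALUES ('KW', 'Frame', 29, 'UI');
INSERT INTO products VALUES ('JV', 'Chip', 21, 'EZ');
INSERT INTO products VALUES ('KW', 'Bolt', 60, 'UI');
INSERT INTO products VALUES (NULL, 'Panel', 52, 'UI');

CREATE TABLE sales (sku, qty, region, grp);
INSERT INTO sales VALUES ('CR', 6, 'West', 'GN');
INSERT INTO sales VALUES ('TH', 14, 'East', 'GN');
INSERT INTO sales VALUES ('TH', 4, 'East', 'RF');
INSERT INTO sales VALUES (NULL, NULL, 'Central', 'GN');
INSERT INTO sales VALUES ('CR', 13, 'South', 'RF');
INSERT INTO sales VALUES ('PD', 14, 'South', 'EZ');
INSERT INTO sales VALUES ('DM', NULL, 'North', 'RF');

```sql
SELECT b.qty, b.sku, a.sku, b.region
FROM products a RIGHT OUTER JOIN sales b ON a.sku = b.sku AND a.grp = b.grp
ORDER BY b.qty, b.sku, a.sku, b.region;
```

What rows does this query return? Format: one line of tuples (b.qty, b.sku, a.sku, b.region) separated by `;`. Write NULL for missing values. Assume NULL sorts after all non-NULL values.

(4, TH, NULL, East); (6, CR, NULL, West); (13, CR, NULL, South); (14, PD, NULL, South); (14, TH, NULL, East); (NULL, DM, NULL, North); (NULL, NULL, NULL, Central)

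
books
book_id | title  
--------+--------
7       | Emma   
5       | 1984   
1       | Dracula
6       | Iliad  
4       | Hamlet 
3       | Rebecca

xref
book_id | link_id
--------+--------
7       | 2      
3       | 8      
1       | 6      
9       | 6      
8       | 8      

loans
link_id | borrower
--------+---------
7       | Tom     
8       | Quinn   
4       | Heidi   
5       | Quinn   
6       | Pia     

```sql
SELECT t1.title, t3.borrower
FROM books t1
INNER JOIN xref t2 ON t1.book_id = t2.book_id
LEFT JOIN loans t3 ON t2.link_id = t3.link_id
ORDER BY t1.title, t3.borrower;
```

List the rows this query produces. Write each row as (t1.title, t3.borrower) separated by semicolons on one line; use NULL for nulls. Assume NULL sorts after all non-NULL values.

(Dracula, Pia); (Emma, NULL); (Rebecca, Quinn)

Evaluate left to right. First `books t1 INNER JOIN xref t2` on book_id: 3 row(s).
Then LEFT JOIN `loans t3` on link_id: each of those 3 rows is kept; rows whose t2.link_id has no match in t3 get NULL for t3's columns.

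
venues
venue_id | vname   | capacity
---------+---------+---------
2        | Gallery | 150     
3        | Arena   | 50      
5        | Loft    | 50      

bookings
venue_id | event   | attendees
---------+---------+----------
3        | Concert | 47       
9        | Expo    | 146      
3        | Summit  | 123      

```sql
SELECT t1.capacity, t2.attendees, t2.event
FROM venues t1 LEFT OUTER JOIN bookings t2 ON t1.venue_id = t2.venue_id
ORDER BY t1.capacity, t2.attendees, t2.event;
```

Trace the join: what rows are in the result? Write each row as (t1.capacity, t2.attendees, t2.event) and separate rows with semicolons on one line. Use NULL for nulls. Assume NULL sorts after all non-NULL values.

(50, 47, Concert); (50, 123, Summit); (50, NULL, NULL); (150, NULL, NULL)

LEFT JOIN keeps every row from `venues`; unmatched rows get NULL for `bookings`'s columns.
Matching on t1.venue_id = t2.venue_id.
Matched pairs: 2; unmatched t1 rows kept: 2.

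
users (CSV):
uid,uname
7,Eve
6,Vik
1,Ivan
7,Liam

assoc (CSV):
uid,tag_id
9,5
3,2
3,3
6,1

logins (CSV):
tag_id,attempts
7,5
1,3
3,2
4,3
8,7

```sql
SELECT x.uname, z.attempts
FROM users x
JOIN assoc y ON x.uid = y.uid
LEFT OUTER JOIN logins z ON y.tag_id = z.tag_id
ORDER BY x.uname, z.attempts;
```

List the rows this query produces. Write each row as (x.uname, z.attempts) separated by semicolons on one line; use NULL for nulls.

(Vik, 3)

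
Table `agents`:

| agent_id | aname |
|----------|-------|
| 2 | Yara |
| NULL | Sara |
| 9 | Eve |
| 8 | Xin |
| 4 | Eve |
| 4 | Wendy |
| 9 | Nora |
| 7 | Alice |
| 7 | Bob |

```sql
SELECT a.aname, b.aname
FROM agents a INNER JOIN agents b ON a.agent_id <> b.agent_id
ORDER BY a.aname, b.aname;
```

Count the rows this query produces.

INNER JOIN keeps only pairs where the ON condition holds.
Matching on a.agent_id <> b.agent_id. A NULL in a compared column never satisfies the condition.
- a[0] agent_id=2 → 7 match(es) in b → 7 row(s).
- a[1] agent_id=NULL → no match; dropped.
- a[2] agent_id=9 → 6 match(es) in b → 6 row(s).
- a[3] agent_id=8 → 7 match(es) in b → 7 row(s).
- a[4] agent_id=4 → 6 match(es) in b → 6 row(s).
- a[5] agent_id=4 → 6 match(es) in b → 6 row(s).
- a[6] agent_id=9 → 6 match(es) in b → 6 row(s).
- a[7] agent_id=7 → 6 match(es) in b → 6 row(s).
- a[8] agent_id=7 → 6 match(es) in b → 6 row(s).
Total: 50 rows.

50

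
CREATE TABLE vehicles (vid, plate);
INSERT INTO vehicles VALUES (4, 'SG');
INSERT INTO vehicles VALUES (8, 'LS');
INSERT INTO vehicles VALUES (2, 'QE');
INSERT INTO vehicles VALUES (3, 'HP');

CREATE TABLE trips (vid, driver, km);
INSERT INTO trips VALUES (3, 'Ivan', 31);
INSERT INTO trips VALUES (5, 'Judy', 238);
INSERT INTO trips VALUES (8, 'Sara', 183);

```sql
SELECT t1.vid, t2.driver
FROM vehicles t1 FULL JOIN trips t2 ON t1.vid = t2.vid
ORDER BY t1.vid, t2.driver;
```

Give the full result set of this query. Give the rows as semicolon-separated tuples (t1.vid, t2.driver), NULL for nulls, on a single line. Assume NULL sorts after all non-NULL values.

(2, NULL); (3, Ivan); (4, NULL); (8, Sara); (NULL, Judy)

FULL OUTER JOIN keeps every row from both sides; unmatched rows get NULL for the other side's columns.
Matching on t1.vid = t2.vid.
- vid=4: no t2 row matches, row kept with t2 columns NULL.
- vid=8: 1 matching t2 row(s), so 1 row(s) emitted.
- vid=2: no t2 row matches, row kept with t2 columns NULL.
- vid=3: 1 matching t2 row(s), so 1 row(s) emitted.
- 1 row(s) from t2 found no t1 partner → padded with NULL.
After projecting and ordering:
t1.vid | t2.driver
2 | NULL
3 | Ivan
4 | NULL
8 | Sara
NULL | Judy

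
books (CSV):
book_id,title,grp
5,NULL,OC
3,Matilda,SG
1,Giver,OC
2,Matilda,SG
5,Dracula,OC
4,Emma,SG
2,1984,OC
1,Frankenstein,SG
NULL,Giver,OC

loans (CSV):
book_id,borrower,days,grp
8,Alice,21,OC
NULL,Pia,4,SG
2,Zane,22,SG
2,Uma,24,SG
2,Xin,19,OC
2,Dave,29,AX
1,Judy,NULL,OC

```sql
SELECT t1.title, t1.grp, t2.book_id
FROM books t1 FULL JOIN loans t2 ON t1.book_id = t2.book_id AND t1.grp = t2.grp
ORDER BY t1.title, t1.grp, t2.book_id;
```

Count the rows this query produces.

FULL OUTER JOIN keeps every row from both sides; unmatched rows get NULL for the other side's columns.
Matching on t1.book_id = t2.book_id AND t1.grp = t2.grp. A NULL in a compared column never satisfies the condition.
Matched pairs: 4; unmatched t1 rows kept: 6; unmatched t2 rows kept: 3.
Total: 4 matched + 9 padded = 13 rows.

13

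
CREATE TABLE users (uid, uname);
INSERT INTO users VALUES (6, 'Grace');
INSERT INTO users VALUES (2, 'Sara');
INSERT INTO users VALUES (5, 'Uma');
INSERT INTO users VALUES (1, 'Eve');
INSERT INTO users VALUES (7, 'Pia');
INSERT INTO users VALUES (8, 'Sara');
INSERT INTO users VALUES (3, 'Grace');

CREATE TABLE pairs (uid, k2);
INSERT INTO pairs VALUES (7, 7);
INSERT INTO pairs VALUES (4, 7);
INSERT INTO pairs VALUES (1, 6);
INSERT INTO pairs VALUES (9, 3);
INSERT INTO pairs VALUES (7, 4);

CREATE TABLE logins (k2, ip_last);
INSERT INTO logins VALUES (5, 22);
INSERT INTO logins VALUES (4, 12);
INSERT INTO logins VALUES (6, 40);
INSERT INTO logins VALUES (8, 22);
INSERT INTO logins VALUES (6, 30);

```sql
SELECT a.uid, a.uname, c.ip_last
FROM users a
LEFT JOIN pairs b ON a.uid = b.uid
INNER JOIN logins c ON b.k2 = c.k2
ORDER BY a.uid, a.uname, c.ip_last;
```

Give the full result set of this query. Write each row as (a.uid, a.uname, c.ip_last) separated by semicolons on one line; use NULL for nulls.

(1, Eve, 30); (1, Eve, 40); (7, Pia, 12)

Joins associate left-to-right: users LEFT JOIN pairs on uid gives 8 intermediate row(s).
Then INNER JOIN `logins c` on k2: keep only rows whose b.k2 appears in c.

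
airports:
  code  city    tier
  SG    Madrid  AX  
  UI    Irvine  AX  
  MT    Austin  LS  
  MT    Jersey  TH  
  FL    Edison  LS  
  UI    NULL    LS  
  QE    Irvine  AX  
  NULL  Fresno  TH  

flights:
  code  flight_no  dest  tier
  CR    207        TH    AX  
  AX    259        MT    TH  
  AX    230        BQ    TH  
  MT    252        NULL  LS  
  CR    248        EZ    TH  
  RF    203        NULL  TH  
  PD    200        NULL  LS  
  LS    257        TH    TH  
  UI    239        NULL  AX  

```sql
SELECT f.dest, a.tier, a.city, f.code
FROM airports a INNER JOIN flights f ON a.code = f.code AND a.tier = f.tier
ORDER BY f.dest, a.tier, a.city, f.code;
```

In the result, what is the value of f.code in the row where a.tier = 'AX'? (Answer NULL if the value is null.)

INNER JOIN keeps only pairs where the ON condition holds.
Matching on a.code = f.code AND a.tier = f.tier. A NULL in a compared column never satisfies the condition.
Matched pairs: 2.

UI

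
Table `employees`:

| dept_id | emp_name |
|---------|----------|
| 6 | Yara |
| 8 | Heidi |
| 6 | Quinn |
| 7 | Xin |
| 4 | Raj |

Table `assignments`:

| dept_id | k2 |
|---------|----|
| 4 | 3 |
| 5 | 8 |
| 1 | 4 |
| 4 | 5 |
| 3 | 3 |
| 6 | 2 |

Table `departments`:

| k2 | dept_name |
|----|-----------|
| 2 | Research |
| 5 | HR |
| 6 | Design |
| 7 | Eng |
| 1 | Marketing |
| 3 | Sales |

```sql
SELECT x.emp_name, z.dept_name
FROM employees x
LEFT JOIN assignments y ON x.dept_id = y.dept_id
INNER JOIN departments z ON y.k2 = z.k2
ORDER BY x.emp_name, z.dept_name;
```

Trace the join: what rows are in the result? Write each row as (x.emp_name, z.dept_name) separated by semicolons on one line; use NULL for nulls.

Joins associate left-to-right: employees LEFT JOIN assignments on dept_id gives 6 intermediate row(s).
Then INNER JOIN `departments z` on k2: keep only rows whose y.k2 appears in z.

(Quinn, Research); (Raj, HR); (Raj, Sales); (Yara, Research)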